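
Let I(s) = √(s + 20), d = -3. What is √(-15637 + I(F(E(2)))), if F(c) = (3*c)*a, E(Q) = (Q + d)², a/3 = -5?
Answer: √(-15637 + 5*I) ≈ 0.02 + 125.05*I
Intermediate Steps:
a = -15 (a = 3*(-5) = -15)
E(Q) = (-3 + Q)² (E(Q) = (Q - 3)² = (-3 + Q)²)
F(c) = -45*c (F(c) = (3*c)*(-15) = -45*c)
I(s) = √(20 + s)
√(-15637 + I(F(E(2)))) = √(-15637 + √(20 - 45*(-3 + 2)²)) = √(-15637 + √(20 - 45*(-1)²)) = √(-15637 + √(20 - 45*1)) = √(-15637 + √(20 - 45)) = √(-15637 + √(-25)) = √(-15637 + 5*I)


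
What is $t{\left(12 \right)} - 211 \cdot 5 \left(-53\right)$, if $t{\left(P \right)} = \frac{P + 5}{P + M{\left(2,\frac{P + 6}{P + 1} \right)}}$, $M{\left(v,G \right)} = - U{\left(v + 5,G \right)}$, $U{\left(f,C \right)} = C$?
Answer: $\frac{7716491}{138} \approx 55917.0$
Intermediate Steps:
$M{\left(v,G \right)} = - G$
$t{\left(P \right)} = \frac{5 + P}{P - \frac{6 + P}{1 + P}}$ ($t{\left(P \right)} = \frac{P + 5}{P - \frac{P + 6}{P + 1}} = \frac{5 + P}{P - \frac{6 + P}{1 + P}}$)
$t{\left(12 \right)} - 211 \cdot 5 \left(-53\right) = \frac{5 + 12^{2} + 6 \cdot 12}{-6 + 12^{2}} - 211 \cdot 5 \left(-53\right) = \frac{5 + 144 + 72}{-6 + 144} - -55915 = \frac{1}{138} \cdot 221 + 55915 = \frac{221}{138} + 55915 = \frac{7716491}{138}$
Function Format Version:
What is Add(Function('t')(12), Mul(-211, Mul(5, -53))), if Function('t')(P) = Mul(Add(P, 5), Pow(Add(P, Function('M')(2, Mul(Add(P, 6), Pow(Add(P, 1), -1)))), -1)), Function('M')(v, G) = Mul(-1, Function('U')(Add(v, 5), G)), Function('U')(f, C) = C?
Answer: Rational(7716491, 138) ≈ 55917.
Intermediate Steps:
Function('M')(v, G) = Mul(-1, G)
Function('t')(P) = Mul(Pow(Add(P, Mul(-1, Pow(Add(1, P), -1), Add(6, P))), -1), Add(5, P)) (Function('t')(P) = Mul(Add(P, 5), Pow(Add(P, Mul(-1, Mul(Add(P, 6), Pow(Add(P, 1), -1)))), -1)) = Mul(Add(5, P), Pow(Add(P, Mul(-1, Mul(Add(6, P), Pow(Add(1, P), -1)))), -1)) = Mul(Add(5, P), Pow(Add(P, Mul(-1, Mul(Pow(Add(1, P), -1), Add(6, P)))), -1)) = Mul(Add(5, P), Pow(Add(P, Mul(-1, Pow(Add(1, P), -1), Add(6, P))), -1)) = Mul(Pow(Add(P, Mul(-1, Pow(Add(1, P), -1), Add(6, P))), -1), Add(5, P)))
Add(Function('t')(12), Mul(-211, Mul(5, -53))) = Add(Mul(Pow(Add(-6, Pow(12, 2)), -1), Add(5, Pow(12, 2), Mul(6, 12))), Mul(-211, Mul(5, -53))) = Add(Mul(Pow(Add(-6, 144), -1), Add(5, 144, 72)), Mul(-211, -265)) = Add(Mul(Pow(138, -1), 221), 55915) = Add(Mul(Rational(1, 138), 221), 55915) = Add(Rational(221, 138), 55915) = Rational(7716491, 138)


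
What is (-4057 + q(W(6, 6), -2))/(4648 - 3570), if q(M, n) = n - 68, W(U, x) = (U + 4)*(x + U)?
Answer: -4127/1078 ≈ -3.8284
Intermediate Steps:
W(U, x) = (4 + U)*(U + x)
q(M, n) = -68 + n
(-4057 + q(W(6, 6), -2))/(4648 - 3570) = (-4057 + (-68 - 2))/(4648 - 3570) = (-4057 - 70)/1078 = -4127*1/1078 = -4127/1078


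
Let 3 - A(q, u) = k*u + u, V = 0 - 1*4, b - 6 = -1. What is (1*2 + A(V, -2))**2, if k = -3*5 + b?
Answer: 169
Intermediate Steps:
b = 5 (b = 6 - 1 = 5)
k = -10 (k = -3*5 + 5 = -15 + 5 = -10)
V = -4 (V = 0 - 4 = -4)
A(q, u) = 3 + 9*u (A(q, u) = 3 - (-10*u + u) = 3 - (-9)*u = 3 + 9*u)
(1*2 + A(V, -2))**2 = (1*2 + (3 + 9*(-2)))**2 = (2 + (3 - 18))**2 = (2 - 15)**2 = (-13)**2 = 169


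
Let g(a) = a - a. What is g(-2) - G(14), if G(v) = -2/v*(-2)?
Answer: -2/7 ≈ -0.28571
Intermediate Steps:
g(a) = 0
G(v) = 4/v
g(-2) - G(14) = 0 - 4/14 = 0 - 1*2/7 = 0 - 2/7 = -2/7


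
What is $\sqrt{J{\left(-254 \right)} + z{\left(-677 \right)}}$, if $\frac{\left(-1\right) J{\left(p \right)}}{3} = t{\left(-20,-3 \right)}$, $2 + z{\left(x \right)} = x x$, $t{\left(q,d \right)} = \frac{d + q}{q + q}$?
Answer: $\frac{\sqrt{183330110}}{20} \approx 677.0$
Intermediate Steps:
$t{\left(q,d \right)} = \frac{d + q}{2 q}$
$z{\left(x \right)} = -2 + x^{2}$ ($z{\left(x \right)} = -2 + x x = -2 + x^{2}$)
$J{\left(p \right)} = - \frac{69}{40}$ ($J{\left(p \right)} = - 3 \frac{-3 - 20}{2 \left(-20\right)} = - 3 \cdot \frac{1}{2} \left(- \frac{1}{20}\right) \left(-23\right) = \left(-3\right) \frac{23}{40} = - \frac{69}{40}$)
$\sqrt{J{\left(-254 \right)} + z{\left(-677 \right)}} = \sqrt{- \frac{69}{40} - \left(2 - \left(-677\right)^{2}\right)} = \sqrt{- \frac{69}{40} + \left(-2 + 458329\right)} = \sqrt{- \frac{69}{40} + 458327} = \sqrt{\frac{18333011}{40}} = \frac{\sqrt{183330110}}{20}$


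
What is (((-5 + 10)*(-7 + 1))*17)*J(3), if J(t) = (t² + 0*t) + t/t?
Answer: -5100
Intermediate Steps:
J(t) = 1 + t² (J(t) = (t² + 0) + 1 = t² + 1 = 1 + t²)
(((-5 + 10)*(-7 + 1))*17)*J(3) = (((-5 + 10)*(-7 + 1))*17)*(1 + 3²) = ((5*(-6))*17)*(1 + 9) = -30*17*10 = -510*10 = -5100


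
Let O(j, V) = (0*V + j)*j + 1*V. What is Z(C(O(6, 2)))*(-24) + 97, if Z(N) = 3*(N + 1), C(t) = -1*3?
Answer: 241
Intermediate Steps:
O(j, V) = V + j² (O(j, V) = (0 + j)*j + V = j*j + V = j² + V = V + j²)
C(t) = -3
Z(N) = 3 + 3*N (Z(N) = 3*(1 + N) = 3 + 3*N)
Z(C(O(6, 2)))*(-24) + 97 = (3 + 3*(-3))*(-24) + 97 = (3 - 9)*(-24) + 97 = -6*(-24) + 97 = 144 + 97 = 241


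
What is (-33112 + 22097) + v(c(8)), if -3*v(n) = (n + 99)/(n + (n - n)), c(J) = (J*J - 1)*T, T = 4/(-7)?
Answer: -132173/12 ≈ -11014.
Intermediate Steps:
T = -4/7 (T = 4*(-⅐) = -4/7 ≈ -0.57143)
c(J) = 4/7 - 4*J²/7 (c(J) = (J*J - 1)*(-4/7) = (J² - 1)*(-4/7) = (-1 + J²)*(-4/7) = 4/7 - 4*J²/7)
v(n) = -(99 + n)/(3*n) (v(n) = -(n + 99)/(3*(n + (n - n))) = -(99 + n)/(3*(n + 0)) = -(99 + n)/(3*n))
(-33112 + 22097) + v(c(8)) = (-33112 + 22097) + (-99 - (4/7 - 4/7*8²))/(3*(4/7 - 4/7*8²)) = -11015 + (-99 - (4/7 - 4/7*64))/(3*(4/7 - 4/7*64)) = -11015 + (-99 - (4/7 - 256/7))/(3*(4/7 - 256/7)) = -11015 + (⅓)*(-99 - 1*(-36))/(-36) = -11015 + (⅓)*(-1/36)*(-99 + 36) = -11015 + (⅓)*(-1/36)*(-63) = -11015 + 7/12 = -132173/12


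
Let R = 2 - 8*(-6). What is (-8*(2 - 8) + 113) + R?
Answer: 211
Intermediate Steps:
R = 50 (R = 2 + 48 = 50)
(-8*(2 - 8) + 113) + R = (-8*(2 - 8) + 113) + 50 = (-8*(-6) + 113) + 50 = (48 + 113) + 50 = 161 + 50 = 211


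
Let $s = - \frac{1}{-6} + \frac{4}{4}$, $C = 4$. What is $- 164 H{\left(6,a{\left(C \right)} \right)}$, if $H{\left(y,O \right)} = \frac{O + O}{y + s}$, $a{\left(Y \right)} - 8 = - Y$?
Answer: $- \frac{7872}{43} \approx -183.07$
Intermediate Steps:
$a{\left(Y \right)} = 8 - Y$
$s = \frac{7}{6}$ ($s = \left(-1\right) \left(- \frac{1}{6}\right) + 4 \cdot \frac{1}{4} = \frac{1}{6} + 1 = \frac{7}{6} \approx 1.1667$)
$H{\left(y,O \right)} = \frac{2 O}{\frac{7}{6} + y}$ ($H{\left(y,O \right)} = \frac{O + O}{y + \frac{7}{6}} = \frac{2 O}{\frac{7}{6} + y}$)
$- 164 H{\left(6,a{\left(C \right)} \right)} = - 164 \frac{12 \left(8 - 4\right)}{7 + 6 \cdot 6} = - 164 \frac{12 \left(8 - 4\right)}{7 + 36} = - 164 \cdot 12 \cdot 4 \cdot \frac{1}{43} = \left(-164\right) \frac{48}{43} = - \frac{7872}{43}$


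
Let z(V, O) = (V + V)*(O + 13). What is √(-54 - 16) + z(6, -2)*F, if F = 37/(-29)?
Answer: -4884/29 + I*√70 ≈ -168.41 + 8.3666*I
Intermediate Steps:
z(V, O) = 2*V*(13 + O) (z(V, O) = (2*V)*(13 + O) = 2*V*(13 + O))
F = -37/29 (F = 37*(-1/29) = -37/29 ≈ -1.2759)
√(-54 - 16) + z(6, -2)*F = √(-54 - 16) + (2*6*(13 - 2))*(-37/29) = √(-70) + (2*6*11)*(-37/29) = I*√70 + 132*(-37/29) = I*√70 - 4884/29 = -4884/29 + I*√70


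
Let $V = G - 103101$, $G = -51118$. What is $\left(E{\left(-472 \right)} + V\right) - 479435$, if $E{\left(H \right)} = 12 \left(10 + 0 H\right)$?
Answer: $-633534$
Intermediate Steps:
$E{\left(H \right)} = 120$ ($E{\left(H \right)} = 12 \left(10 + 0\right) = 12 \cdot 10 = 120$)
$V = -154219$ ($V = -51118 - 103101 = -154219$)
$\left(E{\left(-472 \right)} + V\right) - 479435 = \left(120 - 154219\right) - 479435 = -154099 - 479435 = -633534$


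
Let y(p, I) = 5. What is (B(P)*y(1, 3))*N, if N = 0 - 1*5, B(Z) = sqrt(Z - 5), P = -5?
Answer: -25*I*sqrt(10) ≈ -79.057*I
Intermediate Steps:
B(Z) = sqrt(-5 + Z)
N = -5 (N = 0 - 5 = -5)
(B(P)*y(1, 3))*N = (sqrt(-5 - 5)*5)*(-5) = (sqrt(-10)*5)*(-5) = ((I*sqrt(10))*5)*(-5) = (5*I*sqrt(10))*(-5) = -25*I*sqrt(10)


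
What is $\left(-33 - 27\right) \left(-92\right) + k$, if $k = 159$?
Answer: $5679$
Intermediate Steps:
$\left(-33 - 27\right) \left(-92\right) + k = \left(-33 - 27\right) \left(-92\right) + 159 = \left(-60\right) \left(-92\right) + 159 = 5520 + 159 = 5679$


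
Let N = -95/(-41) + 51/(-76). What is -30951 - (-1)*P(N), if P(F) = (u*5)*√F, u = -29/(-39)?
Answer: -30951 + 145*√3995491/60762 ≈ -30946.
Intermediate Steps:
u = 29/39 (u = -29*(-1/39) = 29/39 ≈ 0.74359)
N = 5129/3116 (N = -95*(-1/41) + 51*(-1/76) = 95/41 - 51/76 = 5129/3116 ≈ 1.6460)
P(F) = 145*√F/39 (P(F) = ((29/39)*5)*√F = 145*√F/39)
-30951 - (-1)*P(N) = -30951 - (-1)*145*√(5129/3116)/39 = -30951 - (-1)*145*(√3995491/1558)/39 = -30951 - (-1)*145*√3995491/60762 = -30951 - (-145)*√3995491/60762 = -30951 + 145*√3995491/60762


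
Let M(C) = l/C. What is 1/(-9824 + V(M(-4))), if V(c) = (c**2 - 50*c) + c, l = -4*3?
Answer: -1/9962 ≈ -0.00010038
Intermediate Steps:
l = -12
M(C) = -12/C
V(c) = c**2 - 49*c
1/(-9824 + V(M(-4))) = 1/(-9824 + (-12/(-4))*(-49 - 12/(-4))) = 1/(-9824 + (-12*(-1/4))*(-49 - 12*(-1/4))) = 1/(-9824 + 3*(-49 + 3)) = 1/(-9824 + 3*(-46)) = 1/(-9824 - 138) = 1/(-9962) = -1/9962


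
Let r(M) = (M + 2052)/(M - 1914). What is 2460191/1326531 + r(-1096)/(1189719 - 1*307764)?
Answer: 1088504961597569/586920225132675 ≈ 1.8546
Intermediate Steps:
r(M) = (2052 + M)/(-1914 + M)
2460191/1326531 + r(-1096)/(1189719 - 1*307764) = 2460191/1326531 + ((2052 - 1096)/(-1914 - 1096))/(1189719 - 1*307764) = 2460191*(1/1326531) + (956/(-3010))/(1189719 - 307764) = 2460191/1326531 - 1/3010*956/881955 = 2460191/1326531 - 478/1505*1/881955 = 2460191/1326531 - 478/1327342275 = 1088504961597569/586920225132675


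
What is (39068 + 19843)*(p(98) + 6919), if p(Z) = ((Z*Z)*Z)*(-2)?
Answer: -110485518615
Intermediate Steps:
p(Z) = -2*Z³ (p(Z) = (Z²*Z)*(-2) = Z³*(-2) = -2*Z³)
(39068 + 19843)*(p(98) + 6919) = (39068 + 19843)*(-2*98³ + 6919) = 58911*(-2*941192 + 6919) = 58911*(-1882384 + 6919) = 58911*(-1875465) = -110485518615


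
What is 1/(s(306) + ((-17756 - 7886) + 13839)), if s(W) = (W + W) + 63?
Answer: -1/11128 ≈ -8.9863e-5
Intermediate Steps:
s(W) = 63 + 2*W (s(W) = 2*W + 63 = 63 + 2*W)
1/(s(306) + ((-17756 - 7886) + 13839)) = 1/((63 + 2*306) + ((-17756 - 7886) + 13839)) = 1/((63 + 612) + (-25642 + 13839)) = 1/(675 - 11803) = 1/(-11128) = -1/11128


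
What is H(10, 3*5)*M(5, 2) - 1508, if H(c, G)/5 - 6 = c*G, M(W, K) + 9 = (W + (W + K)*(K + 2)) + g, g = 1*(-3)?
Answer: 14872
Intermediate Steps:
g = -3
M(W, K) = -12 + W + (2 + K)*(K + W) (M(W, K) = -9 + ((W + (W + K)*(K + 2)) - 3) = -9 + ((W + (K + W)*(2 + K)) - 3) = -9 + ((W + (2 + K)*(K + W)) - 3) = -9 + (-3 + W + (2 + K)*(K + W)) = -12 + W + (2 + K)*(K + W))
H(c, G) = 30 + 5*G*c (H(c, G) = 30 + 5*(c*G) = 30 + 5*(G*c) = 30 + 5*G*c)
H(10, 3*5)*M(5, 2) - 1508 = (30 + 5*(3*5)*10)*(-12 + 2² + 2*2 + 3*5 + 2*5) - 1508 = (30 + 5*15*10)*(-12 + 4 + 4 + 15 + 10) - 1508 = (30 + 750)*21 - 1508 = 780*21 - 1508 = 16380 - 1508 = 14872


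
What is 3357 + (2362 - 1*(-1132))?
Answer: 6851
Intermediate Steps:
3357 + (2362 - 1*(-1132)) = 3357 + (2362 + 1132) = 3357 + 3494 = 6851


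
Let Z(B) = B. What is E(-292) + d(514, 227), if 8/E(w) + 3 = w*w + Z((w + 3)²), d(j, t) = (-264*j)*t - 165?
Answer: -2599509222383/84391 ≈ -3.0803e+7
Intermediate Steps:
d(j, t) = -165 - 264*j*t (d(j, t) = -264*j*t - 165 = -165 - 264*j*t)
E(w) = 8/(-3 + w² + (3 + w)²) (E(w) = 8/(-3 + (w*w + (w + 3)²)) = 8/(-3 + (w² + (3 + w)²)) = 8/(-3 + w² + (3 + w)²))
E(-292) + d(514, 227) = 4/(3 + (-292)² + 3*(-292)) + (-165 - 264*514*227) = 4/(3 + 85264 - 876) + (-165 - 30802992) = 4/84391 - 30803157 = -2599509222383/84391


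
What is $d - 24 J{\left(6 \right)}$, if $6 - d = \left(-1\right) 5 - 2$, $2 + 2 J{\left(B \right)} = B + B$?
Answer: $-107$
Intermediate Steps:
$J{\left(B \right)} = -1 + B$ ($J{\left(B \right)} = -1 + \frac{B + B}{2} = -1 + \frac{2 B}{2} = -1 + B$)
$d = 13$ ($d = 6 - \left(\left(-1\right) 5 - 2\right) = 6 - \left(-5 - 2\right) = 6 - -7 = 6 + 7 = 13$)
$d - 24 J{\left(6 \right)} = 13 - 24 \left(-1 + 6\right) = 13 - 120 = -107$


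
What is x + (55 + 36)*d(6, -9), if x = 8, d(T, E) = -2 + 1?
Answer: -83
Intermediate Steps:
d(T, E) = -1
x + (55 + 36)*d(6, -9) = 8 + (55 + 36)*(-1) = 8 + 91*(-1) = 8 - 91 = -83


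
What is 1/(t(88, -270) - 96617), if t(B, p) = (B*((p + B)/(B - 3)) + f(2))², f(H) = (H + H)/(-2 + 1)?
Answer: -7225/430539089 ≈ -1.6781e-5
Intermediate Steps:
f(H) = -2*H (f(H) = (2*H)/(-1) = (2*H)*(-1) = -2*H)
t(B, p) = (-4 + B*(B + p)/(-3 + B))² (t(B, p) = (B*((p + B)/(B - 3)) - 2*2)² = (B*((B + p)/(-3 + B)) - 4)² = (B*(B + p)/(-3 + B) - 4)² = (-4 + B*(B + p)/(-3 + B))²)
1/(t(88, -270) - 96617) = 1/((12 + 88² - 4*88 + 88*(-270))²/(-3 + 88)² - 96617) = 1/((12 + 7744 - 352 - 23760)²/85² - 96617) = 1/((1/7225)*(-16356)² - 96617) = 1/((1/7225)*267518736 - 96617) = 1/(267518736/7225 - 96617) = 1/(-430539089/7225) = -7225/430539089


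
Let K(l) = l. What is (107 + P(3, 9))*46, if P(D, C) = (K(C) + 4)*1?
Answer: 5520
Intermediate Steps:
P(D, C) = 4 + C (P(D, C) = (C + 4)*1 = (4 + C)*1 = 4 + C)
(107 + P(3, 9))*46 = (107 + (4 + 9))*46 = (107 + 13)*46 = 120*46 = 5520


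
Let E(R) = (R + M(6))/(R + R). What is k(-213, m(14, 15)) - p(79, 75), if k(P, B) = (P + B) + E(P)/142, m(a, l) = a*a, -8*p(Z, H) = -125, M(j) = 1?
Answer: -3946679/120984 ≈ -32.622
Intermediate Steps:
E(R) = (1 + R)/(2*R) (E(R) = (R + 1)/(R + R) = (1 + R)/((2*R)) = (1 + R)*(1/(2*R)) = (1 + R)/(2*R))
p(Z, H) = 125/8 (p(Z, H) = -1/8*(-125) = 125/8)
m(a, l) = a**2
k(P, B) = B + P + (1 + P)/(284*P) (k(P, B) = (P + B) + ((1 + P)/(2*P))/142 = (B + P) + ((1 + P)/(2*P))*(1/142) = (B + P) + (1 + P)/(284*P) = B + P + (1 + P)/(284*P))
k(-213, m(14, 15)) - p(79, 75) = (1/284 + 14**2 - 213 + (1/284)/(-213)) - 1*125/8 = (1/284 + 196 - 213 + (1/284)*(-1/213)) - 125/8 = (1/284 + 196 - 213 - 1/60492) - 125/8 = -257038/15123 - 125/8 = -3946679/120984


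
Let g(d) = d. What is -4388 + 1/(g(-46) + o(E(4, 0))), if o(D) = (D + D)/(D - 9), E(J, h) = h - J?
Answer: -2588933/590 ≈ -4388.0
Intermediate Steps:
o(D) = 2*D/(-9 + D) (o(D) = (2*D)/(-9 + D) = 2*D/(-9 + D))
-4388 + 1/(g(-46) + o(E(4, 0))) = -4388 + 1/(-46 + 2*(0 - 1*4)/(-9 + (0 - 1*4))) = -4388 + 1/(-46 + 2*(0 - 4)/(-9 + (0 - 4))) = -4388 + 1/(-46 + 2*(-4)/(-9 - 4)) = -4388 + 1/(-46 + 2*(-4)/(-13)) = -4388 + 1/(-46 + 2*(-4)*(-1/13)) = -4388 + 1/(-46 + 8/13) = -4388 + 1/(-590/13) = -4388 - 13/590 = -2588933/590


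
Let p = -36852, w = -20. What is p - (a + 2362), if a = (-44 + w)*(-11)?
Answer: -39918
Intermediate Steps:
a = 704 (a = (-44 - 20)*(-11) = -64*(-11) = 704)
p - (a + 2362) = -36852 - (704 + 2362) = -36852 - 1*3066 = -36852 - 3066 = -39918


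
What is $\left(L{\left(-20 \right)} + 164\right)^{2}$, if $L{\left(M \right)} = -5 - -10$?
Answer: $28561$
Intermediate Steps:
$L{\left(M \right)} = 5$ ($L{\left(M \right)} = -5 + 10 = 5$)
$\left(L{\left(-20 \right)} + 164\right)^{2} = \left(5 + 164\right)^{2} = 169^{2} = 28561$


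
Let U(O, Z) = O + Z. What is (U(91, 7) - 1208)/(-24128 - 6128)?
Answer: 555/15128 ≈ 0.036687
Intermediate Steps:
(U(91, 7) - 1208)/(-24128 - 6128) = ((91 + 7) - 1208)/(-24128 - 6128) = (98 - 1208)/(-30256) = -1110*(-1/30256) = 555/15128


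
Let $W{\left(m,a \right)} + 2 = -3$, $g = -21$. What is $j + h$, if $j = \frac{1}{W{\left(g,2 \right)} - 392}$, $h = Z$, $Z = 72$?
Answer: $\frac{28583}{397} \approx 71.997$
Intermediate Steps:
$W{\left(m,a \right)} = -5$ ($W{\left(m,a \right)} = -2 - 3 = -5$)
$h = 72$
$j = - \frac{1}{397}$ ($j = \frac{1}{-5 - 392} = \frac{1}{-397} = - \frac{1}{397} \approx -0.0025189$)
$j + h = - \frac{1}{397} + 72 = \frac{28583}{397}$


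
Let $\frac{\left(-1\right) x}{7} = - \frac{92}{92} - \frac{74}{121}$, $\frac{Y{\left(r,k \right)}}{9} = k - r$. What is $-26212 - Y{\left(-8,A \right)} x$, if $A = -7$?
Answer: $- \frac{3183937}{121} \approx -26314.0$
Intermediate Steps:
$Y{\left(r,k \right)} = - 9 r + 9 k$ ($Y{\left(r,k \right)} = 9 \left(k - r\right) = - 9 r + 9 k$)
$x = \frac{1365}{121}$ ($x = - 7 \left(- \frac{92}{92} - \frac{74}{121}\right) = - 7 \left(\left(-92\right) \frac{1}{92} - \frac{74}{121}\right) = - 7 \left(-1 - \frac{74}{121}\right) = \left(-7\right) \left(- \frac{195}{121}\right) = \frac{1365}{121} \approx 11.281$)
$-26212 - Y{\left(-8,A \right)} x = -26212 - \left(\left(-9\right) \left(-8\right) + 9 \left(-7\right)\right) \frac{1365}{121} = -26212 - \left(72 - 63\right) \frac{1365}{121} = -26212 - 9 \cdot \frac{1365}{121} = -26212 - \frac{12285}{121} = - \frac{3183937}{121}$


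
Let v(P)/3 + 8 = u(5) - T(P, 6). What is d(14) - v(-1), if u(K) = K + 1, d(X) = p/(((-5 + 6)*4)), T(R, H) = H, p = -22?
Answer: 37/2 ≈ 18.500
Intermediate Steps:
d(X) = -11/2 (d(X) = -22*1/(4*(-5 + 6)) = -22/(1*4) = -22/4 = -22*¼ = -11/2)
u(K) = 1 + K
v(P) = -24 (v(P) = -24 + 3*((1 + 5) - 1*6) = -24 + 3*(6 - 6) = -24 + 3*0 = -24 + 0 = -24)
d(14) - v(-1) = -11/2 - 1*(-24) = -11/2 + 24 = 37/2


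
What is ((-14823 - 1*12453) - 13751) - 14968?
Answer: -55995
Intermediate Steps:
((-14823 - 1*12453) - 13751) - 14968 = ((-14823 - 12453) - 13751) - 14968 = (-27276 - 13751) - 14968 = -41027 - 14968 = -55995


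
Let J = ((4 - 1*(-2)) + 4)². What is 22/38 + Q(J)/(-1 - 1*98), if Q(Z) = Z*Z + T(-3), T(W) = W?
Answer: -188854/1881 ≈ -100.40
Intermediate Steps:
J = 100 (J = ((4 + 2) + 4)² = (6 + 4)² = 10² = 100)
Q(Z) = -3 + Z² (Q(Z) = Z*Z - 3 = Z² - 3 = -3 + Z²)
22/38 + Q(J)/(-1 - 1*98) = 22/38 + (-3 + 100²)/(-1 - 1*98) = 22*(1/38) + (-3 + 10000)/(-1 - 98) = 11/19 + 9997/(-99) = 11/19 + 9997*(-1/99) = 11/19 - 9997/99 = -188854/1881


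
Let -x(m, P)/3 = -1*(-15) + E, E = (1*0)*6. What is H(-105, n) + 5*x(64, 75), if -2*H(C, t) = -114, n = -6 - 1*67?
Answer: -168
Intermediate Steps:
E = 0 (E = 0*6 = 0)
n = -73 (n = -6 - 67 = -73)
H(C, t) = 57 (H(C, t) = -1/2*(-114) = 57)
x(m, P) = -45 (x(m, P) = -3*(-1*(-15) + 0) = -3*(15 + 0) = -3*15 = -45)
H(-105, n) + 5*x(64, 75) = 57 + 5*(-45) = 57 - 225 = -168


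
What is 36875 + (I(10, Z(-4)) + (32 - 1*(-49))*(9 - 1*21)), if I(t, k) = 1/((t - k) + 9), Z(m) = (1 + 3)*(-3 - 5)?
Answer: 1831054/51 ≈ 35903.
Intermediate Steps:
Z(m) = -32 (Z(m) = 4*(-8) = -32)
I(t, k) = 1/(9 + t - k)
36875 + (I(10, Z(-4)) + (32 - 1*(-49))*(9 - 1*21)) = 36875 + (1/(9 + 10 - 1*(-32)) + (32 - 1*(-49))*(9 - 1*21)) = 36875 + (1/(9 + 10 + 32) + (32 + 49)*(9 - 21)) = 36875 + (1/51 + 81*(-12)) = 36875 + (1/51 - 972) = 36875 - 49571/51 = 1831054/51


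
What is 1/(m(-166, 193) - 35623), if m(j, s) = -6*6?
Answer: -1/35659 ≈ -2.8043e-5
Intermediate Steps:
m(j, s) = -36
1/(m(-166, 193) - 35623) = 1/(-36 - 35623) = 1/(-35659) = -1/35659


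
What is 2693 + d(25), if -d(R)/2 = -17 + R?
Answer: 2677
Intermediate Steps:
d(R) = 34 - 2*R (d(R) = -2*(-17 + R) = 34 - 2*R)
2693 + d(25) = 2693 + (34 - 2*25) = 2693 + (34 - 50) = 2693 - 16 = 2677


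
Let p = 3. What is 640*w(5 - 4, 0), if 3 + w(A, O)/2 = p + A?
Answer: 1280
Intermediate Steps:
w(A, O) = 2*A (w(A, O) = -6 + 2*(3 + A) = -6 + (6 + 2*A) = 2*A)
640*w(5 - 4, 0) = 640*(2*(5 - 4)) = 640*(2*1) = 640*2 = 1280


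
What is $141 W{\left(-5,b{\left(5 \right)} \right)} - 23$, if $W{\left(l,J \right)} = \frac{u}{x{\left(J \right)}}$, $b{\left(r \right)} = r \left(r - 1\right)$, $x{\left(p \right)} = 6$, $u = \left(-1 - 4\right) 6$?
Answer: $-728$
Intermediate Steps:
$u = -30$ ($u = \left(-5\right) 6 = -30$)
$b{\left(r \right)} = r \left(-1 + r\right)$
$W{\left(l,J \right)} = -5$ ($W{\left(l,J \right)} = - \frac{30}{6} = \left(-30\right) \frac{1}{6} = -5$)
$141 W{\left(-5,b{\left(5 \right)} \right)} - 23 = 141 \left(-5\right) - 23 = -705 - 23 = -728$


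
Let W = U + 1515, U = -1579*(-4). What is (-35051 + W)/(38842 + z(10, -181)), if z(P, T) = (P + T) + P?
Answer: -27220/38681 ≈ -0.70370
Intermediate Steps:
U = 6316
W = 7831 (W = 6316 + 1515 = 7831)
z(P, T) = T + 2*P
(-35051 + W)/(38842 + z(10, -181)) = (-35051 + 7831)/(38842 + (-181 + 2*10)) = -27220/(38842 + (-181 + 20)) = -27220/(38842 - 161) = -27220/38681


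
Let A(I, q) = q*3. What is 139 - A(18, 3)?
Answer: 130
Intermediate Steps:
A(I, q) = 3*q
139 - A(18, 3) = 139 - 3*3 = 139 - 1*9 = 139 - 9 = 130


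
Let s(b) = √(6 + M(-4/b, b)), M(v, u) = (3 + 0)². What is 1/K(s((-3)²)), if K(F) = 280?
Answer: 1/280 ≈ 0.0035714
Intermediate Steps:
M(v, u) = 9 (M(v, u) = 3² = 9)
s(b) = √15 (s(b) = √(6 + 9) = √15)
1/K(s((-3)²)) = 1/280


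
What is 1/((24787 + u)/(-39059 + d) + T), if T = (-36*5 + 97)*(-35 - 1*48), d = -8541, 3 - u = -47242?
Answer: 2975/20490273 ≈ 0.00014519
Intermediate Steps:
u = 47245 (u = 3 - 1*(-47242) = 3 + 47242 = 47245)
T = 6889 (T = (-180 + 97)*(-35 - 48) = -83*(-83) = 6889)
1/((24787 + u)/(-39059 + d) + T) = 1/((24787 + 47245)/(-39059 - 8541) + 6889) = 1/(72032/(-47600) + 6889) = 1/(72032*(-1/47600) + 6889) = 1/(-4502/2975 + 6889) = 1/(20490273/2975) = 2975/20490273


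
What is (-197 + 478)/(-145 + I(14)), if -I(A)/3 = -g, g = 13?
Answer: -281/106 ≈ -2.6509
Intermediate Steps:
I(A) = 39 (I(A) = -(-3)*13 = -3*(-13) = 39)
(-197 + 478)/(-145 + I(14)) = (-197 + 478)/(-145 + 39) = 281/(-106) = 281*(-1/106) = -281/106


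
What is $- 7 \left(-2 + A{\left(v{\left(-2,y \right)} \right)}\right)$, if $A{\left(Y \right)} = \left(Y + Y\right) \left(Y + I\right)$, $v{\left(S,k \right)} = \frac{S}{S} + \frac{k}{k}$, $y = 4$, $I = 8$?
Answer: $-266$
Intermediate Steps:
$v{\left(S,k \right)} = 2$ ($v{\left(S,k \right)} = 1 + 1 = 2$)
$A{\left(Y \right)} = 2 Y \left(8 + Y\right)$ ($A{\left(Y \right)} = \left(Y + Y\right) \left(Y + 8\right) = 2 Y \left(8 + Y\right)$)
$- 7 \left(-2 + A{\left(v{\left(-2,y \right)} \right)}\right) = - 7 \left(-2 + 2 \cdot 2 \left(8 + 2\right)\right) = - 7 \left(-2 + 2 \cdot 2 \cdot 10\right) = - 7 \left(-2 + 40\right) = \left(-7\right) 38 = -266$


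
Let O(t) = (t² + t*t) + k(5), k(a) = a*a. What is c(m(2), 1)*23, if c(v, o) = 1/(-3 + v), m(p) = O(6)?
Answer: 23/94 ≈ 0.24468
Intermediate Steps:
k(a) = a²
O(t) = 25 + 2*t² (O(t) = (t² + t*t) + 5² = (t² + t²) + 25 = 2*t² + 25 = 25 + 2*t²)
m(p) = 97 (m(p) = 25 + 2*6² = 25 + 2*36 = 25 + 72 = 97)
c(m(2), 1)*23 = 23/(-3 + 97) = 23/94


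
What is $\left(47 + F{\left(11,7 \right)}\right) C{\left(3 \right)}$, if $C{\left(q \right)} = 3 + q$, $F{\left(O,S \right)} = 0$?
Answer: $282$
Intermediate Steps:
$\left(47 + F{\left(11,7 \right)}\right) C{\left(3 \right)} = \left(47 + 0\right) \left(3 + 3\right) = 47 \cdot 6 = 282$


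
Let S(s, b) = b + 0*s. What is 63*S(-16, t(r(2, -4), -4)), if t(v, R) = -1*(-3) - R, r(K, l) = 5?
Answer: 441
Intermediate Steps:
t(v, R) = 3 - R
S(s, b) = b (S(s, b) = b + 0 = b)
63*S(-16, t(r(2, -4), -4)) = 63*(3 - 1*(-4)) = 63*(3 + 4) = 63*7 = 441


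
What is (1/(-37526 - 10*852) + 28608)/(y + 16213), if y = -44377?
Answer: -1317283967/1296839544 ≈ -1.0158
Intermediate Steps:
(1/(-37526 - 10*852) + 28608)/(y + 16213) = (1/(-37526 - 10*852) + 28608)/(-44377 + 16213) = (1/(-37526 - 8520) + 28608)/(-28164) = (1/(-46046) + 28608)*(-1/28164) = (-1/46046 + 28608)*(-1/28164) = (1317283967/46046)*(-1/28164) = -1317283967/1296839544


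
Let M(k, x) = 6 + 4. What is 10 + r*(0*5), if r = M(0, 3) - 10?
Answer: 10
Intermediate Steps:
M(k, x) = 10
r = 0 (r = 10 - 10 = 0)
10 + r*(0*5) = 10 + 0*(0*5) = 10 + 0*0 = 10 + 0 = 10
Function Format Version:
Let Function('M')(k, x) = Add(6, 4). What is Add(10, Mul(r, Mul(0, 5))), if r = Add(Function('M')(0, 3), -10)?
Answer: 10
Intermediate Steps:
Function('M')(k, x) = 10
r = 0 (r = Add(10, -10) = 0)
Add(10, Mul(r, Mul(0, 5))) = Add(10, Mul(0, Mul(0, 5))) = Add(10, Mul(0, 0)) = Add(10, 0) = 10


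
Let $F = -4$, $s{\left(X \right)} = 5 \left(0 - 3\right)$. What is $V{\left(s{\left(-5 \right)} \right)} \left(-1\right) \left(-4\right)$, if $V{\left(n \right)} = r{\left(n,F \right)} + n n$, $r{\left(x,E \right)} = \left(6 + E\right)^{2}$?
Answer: $916$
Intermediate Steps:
$s{\left(X \right)} = -15$ ($s{\left(X \right)} = 5 \left(-3\right) = -15$)
$V{\left(n \right)} = 4 + n^{2}$ ($V{\left(n \right)} = \left(6 - 4\right)^{2} + n n = 2^{2} + n^{2} = 4 + n^{2}$)
$V{\left(s{\left(-5 \right)} \right)} \left(-1\right) \left(-4\right) = \left(4 + \left(-15\right)^{2}\right) \left(-1\right) \left(-4\right) = \left(4 + 225\right) \left(-1\right) \left(-4\right) = 229 \left(-1\right) \left(-4\right) = \left(-229\right) \left(-4\right) = 916$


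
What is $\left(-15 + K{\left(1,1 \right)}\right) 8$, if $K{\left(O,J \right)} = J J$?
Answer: $-112$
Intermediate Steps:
$K{\left(O,J \right)} = J^{2}$
$\left(-15 + K{\left(1,1 \right)}\right) 8 = \left(-15 + 1^{2}\right) 8 = \left(-15 + 1\right) 8 = \left(-14\right) 8 = -112$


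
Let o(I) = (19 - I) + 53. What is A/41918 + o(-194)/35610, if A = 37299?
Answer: 669683789/746349990 ≈ 0.89728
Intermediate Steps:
o(I) = 72 - I
A/41918 + o(-194)/35610 = 37299/41918 + (72 - 1*(-194))/35610 = 37299*(1/41918) + (72 + 194)*(1/35610) = 37299/41918 + 266*(1/35610) = 37299/41918 + 133/17805 = 669683789/746349990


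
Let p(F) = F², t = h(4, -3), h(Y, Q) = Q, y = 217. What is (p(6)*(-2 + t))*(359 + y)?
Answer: -103680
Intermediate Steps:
t = -3
(p(6)*(-2 + t))*(359 + y) = (6²*(-2 - 3))*(359 + 217) = (36*(-5))*576 = -180*576 = -103680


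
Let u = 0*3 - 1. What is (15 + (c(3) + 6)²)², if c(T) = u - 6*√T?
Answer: 32704 - 17760*√3 ≈ 1942.8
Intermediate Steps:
u = -1 (u = 0 - 1 = -1)
c(T) = -1 - 6*√T
(15 + (c(3) + 6)²)² = (15 + ((-1 - 6*√3) + 6)²)² = (15 + (5 - 6*√3)²)²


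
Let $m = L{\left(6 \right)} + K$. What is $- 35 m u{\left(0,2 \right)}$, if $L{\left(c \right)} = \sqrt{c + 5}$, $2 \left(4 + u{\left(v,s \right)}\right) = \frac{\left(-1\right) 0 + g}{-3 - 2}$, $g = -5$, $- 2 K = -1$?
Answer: $\frac{245}{4} + \frac{245 \sqrt{11}}{2} \approx 467.54$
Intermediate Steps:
$K = \frac{1}{2}$ ($K = \left(- \frac{1}{2}\right) \left(-1\right) = \frac{1}{2} \approx 0.5$)
$u{\left(v,s \right)} = - \frac{7}{2}$ ($u{\left(v,s \right)} = -4 + \frac{\left(\left(-1\right) 0 - 5\right) \frac{1}{-3 - 2}}{2} = -4 + \frac{\left(0 - 5\right) \frac{1}{-5}}{2} = -4 + \frac{\left(-5\right) \left(- \frac{1}{5}\right)}{2} = -4 + \frac{1}{2} \cdot 1 = -4 + \frac{1}{2} = - \frac{7}{2}$)
$L{\left(c \right)} = \sqrt{5 + c}$
$m = \frac{1}{2} + \sqrt{11}$ ($m = \sqrt{5 + 6} + \frac{1}{2} = \sqrt{11} + \frac{1}{2} = \frac{1}{2} + \sqrt{11} \approx 3.8166$)
$- 35 m u{\left(0,2 \right)} = - 35 \left(\frac{1}{2} + \sqrt{11}\right) \left(- \frac{7}{2}\right) = \left(- \frac{35}{2} - 35 \sqrt{11}\right) \left(- \frac{7}{2}\right) = \frac{245}{4} + \frac{245 \sqrt{11}}{2}$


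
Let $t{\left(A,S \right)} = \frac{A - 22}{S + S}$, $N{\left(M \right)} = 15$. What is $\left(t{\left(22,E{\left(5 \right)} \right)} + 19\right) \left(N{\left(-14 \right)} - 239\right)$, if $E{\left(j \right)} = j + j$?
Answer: $-4256$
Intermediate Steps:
$E{\left(j \right)} = 2 j$
$t{\left(A,S \right)} = \frac{-22 + A}{2 S}$
$\left(t{\left(22,E{\left(5 \right)} \right)} + 19\right) \left(N{\left(-14 \right)} - 239\right) = \left(\frac{-22 + 22}{2 \cdot 2 \cdot 5} + 19\right) \left(15 - 239\right) = \left(\frac{1}{2} \cdot \frac{1}{10} \cdot 0 + 19\right) \left(-224\right) = \left(0 + 19\right) \left(-224\right) = 19 \left(-224\right) = -4256$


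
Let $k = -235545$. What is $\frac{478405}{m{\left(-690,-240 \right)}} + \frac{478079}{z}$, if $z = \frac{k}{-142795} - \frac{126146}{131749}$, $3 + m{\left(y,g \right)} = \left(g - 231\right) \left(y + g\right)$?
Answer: $\frac{787937117295968545838}{1140604798746729} \approx 6.9081 \cdot 10^{5}$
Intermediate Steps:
$m{\left(y,g \right)} = -3 + \left(-231 + g\right) \left(g + y\right)$ ($m{\left(y,g \right)} = -3 + \left(g - 231\right) \left(y + g\right) = -3 + \left(-231 + g\right) \left(g + y\right)$)
$z = \frac{2603960027}{3762619691}$ ($z = - \frac{235545}{-142795} - \frac{126146}{131749} = \left(-235545\right) \left(- \frac{1}{142795}\right) - \frac{126146}{131749} = \frac{47109}{28559} - \frac{126146}{131749} = \frac{2603960027}{3762619691} \approx 0.69206$)
$\frac{478405}{m{\left(-690,-240 \right)}} + \frac{478079}{z} = \frac{478405}{-3 + \left(-240\right)^{2} - -55440 - -159390 - -165600} + \frac{478079}{\frac{2603960027}{3762619691}} = \frac{478405}{-3 + 57600 + 55440 + 159390 + 165600} + 478079 \cdot \frac{3762619691}{2603960027} = \frac{478405}{438027} + \frac{1798829459253589}{2603960027} = \frac{787937117295968545838}{1140604798746729}$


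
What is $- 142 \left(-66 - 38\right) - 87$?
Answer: $14681$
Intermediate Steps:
$- 142 \left(-66 - 38\right) - 87 = \left(-142\right) \left(-104\right) - 87 = 14768 - 87 = 14681$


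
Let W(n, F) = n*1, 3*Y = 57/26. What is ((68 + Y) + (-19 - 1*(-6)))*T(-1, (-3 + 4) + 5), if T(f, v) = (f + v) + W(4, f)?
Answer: 13041/26 ≈ 501.58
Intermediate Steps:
Y = 19/26 (Y = (57/26)/3 = (57*(1/26))/3 = (⅓)*(57/26) = 19/26 ≈ 0.73077)
W(n, F) = n
T(f, v) = 4 + f + v (T(f, v) = (f + v) + 4 = 4 + f + v)
((68 + Y) + (-19 - 1*(-6)))*T(-1, (-3 + 4) + 5) = ((68 + 19/26) + (-19 - 1*(-6)))*(4 - 1 + ((-3 + 4) + 5)) = (1787/26 + (-19 + 6))*(4 - 1 + (1 + 5)) = (1787/26 - 13)*(4 - 1 + 6) = (1449/26)*9 = 13041/26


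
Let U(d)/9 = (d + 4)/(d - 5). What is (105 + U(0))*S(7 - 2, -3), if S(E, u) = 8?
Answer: 3912/5 ≈ 782.40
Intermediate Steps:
U(d) = 9*(4 + d)/(-5 + d) (U(d) = 9*((d + 4)/(d - 5)) = 9*((4 + d)/(-5 + d)) = 9*(4 + d)/(-5 + d))
(105 + U(0))*S(7 - 2, -3) = (105 + 9*(4 + 0)/(-5 + 0))*8 = (105 + 9*4/(-5))*8 = (105 + 9*(-1/5)*4)*8 = (105 - 36/5)*8 = (489/5)*8 = 3912/5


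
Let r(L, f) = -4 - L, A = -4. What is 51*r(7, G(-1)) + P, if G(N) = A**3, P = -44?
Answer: -605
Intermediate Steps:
G(N) = -64 (G(N) = (-4)**3 = -64)
51*r(7, G(-1)) + P = 51*(-4 - 1*7) - 44 = 51*(-4 - 7) - 44 = 51*(-11) - 44 = -561 - 44 = -605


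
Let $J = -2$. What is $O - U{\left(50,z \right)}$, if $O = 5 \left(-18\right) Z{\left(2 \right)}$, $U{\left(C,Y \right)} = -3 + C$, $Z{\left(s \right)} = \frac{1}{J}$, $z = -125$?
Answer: $-2$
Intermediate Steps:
$Z{\left(s \right)} = - \frac{1}{2}$ ($Z{\left(s \right)} = \frac{1}{-2} = - \frac{1}{2}$)
$O = 45$ ($O = 5 \left(-18\right) \left(- \frac{1}{2}\right) = \left(-90\right) \left(- \frac{1}{2}\right) = 45$)
$O - U{\left(50,z \right)} = 45 - \left(-3 + 50\right) = 45 - 47 = -2$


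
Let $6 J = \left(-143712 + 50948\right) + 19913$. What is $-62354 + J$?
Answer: $- \frac{446975}{6} \approx -74496.0$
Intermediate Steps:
$J = - \frac{72851}{6}$ ($J = \frac{\left(-143712 + 50948\right) + 19913}{6} = \frac{-92764 + 19913}{6} = \frac{1}{6} \left(-72851\right) = - \frac{72851}{6} \approx -12142.0$)
$-62354 + J = -62354 - \frac{72851}{6} = - \frac{446975}{6}$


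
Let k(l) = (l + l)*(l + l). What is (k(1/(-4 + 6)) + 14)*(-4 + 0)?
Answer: -60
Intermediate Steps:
k(l) = 4*l² (k(l) = (2*l)*(2*l) = 4*l²)
(k(1/(-4 + 6)) + 14)*(-4 + 0) = (4*(1/(-4 + 6))² + 14)*(-4 + 0) = (4*(1/2)² + 14)*(-4) = (4*(½)² + 14)*(-4) = (4*(¼) + 14)*(-4) = (1 + 14)*(-4) = 15*(-4) = -60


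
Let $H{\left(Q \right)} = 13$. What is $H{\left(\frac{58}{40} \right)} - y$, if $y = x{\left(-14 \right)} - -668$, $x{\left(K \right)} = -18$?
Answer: $-637$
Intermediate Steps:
$y = 650$ ($y = -18 - -668 = -18 + 668 = 650$)
$H{\left(\frac{58}{40} \right)} - y = 13 - 650 = -637$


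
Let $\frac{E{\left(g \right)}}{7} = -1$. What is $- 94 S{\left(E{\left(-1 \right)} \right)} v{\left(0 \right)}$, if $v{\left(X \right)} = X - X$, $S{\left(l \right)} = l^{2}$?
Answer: $0$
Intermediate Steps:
$E{\left(g \right)} = -7$ ($E{\left(g \right)} = 7 \left(-1\right) = -7$)
$v{\left(X \right)} = 0$
$- 94 S{\left(E{\left(-1 \right)} \right)} v{\left(0 \right)} = - 94 \left(-7\right)^{2} \cdot 0 = \left(-94\right) 49 \cdot 0 = \left(-4606\right) 0 = 0$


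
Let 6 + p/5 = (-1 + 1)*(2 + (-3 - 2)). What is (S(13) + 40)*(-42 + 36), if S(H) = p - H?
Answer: 18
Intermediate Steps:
p = -30 (p = -30 + 5*((-1 + 1)*(2 + (-3 - 2))) = -30 + 5*(0*(2 - 5)) = -30 + 5*(0*(-3)) = -30 + 5*0 = -30 + 0 = -30)
S(H) = -30 - H
(S(13) + 40)*(-42 + 36) = ((-30 - 1*13) + 40)*(-42 + 36) = ((-30 - 13) + 40)*(-6) = (-43 + 40)*(-6) = -3*(-6) = 18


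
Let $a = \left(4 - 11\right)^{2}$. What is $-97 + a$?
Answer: $-48$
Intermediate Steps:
$a = 49$ ($a = \left(-7\right)^{2} = 49$)
$-97 + a = -97 + 49 = -48$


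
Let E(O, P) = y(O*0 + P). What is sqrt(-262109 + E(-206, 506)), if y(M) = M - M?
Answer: I*sqrt(262109) ≈ 511.97*I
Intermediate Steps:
y(M) = 0
E(O, P) = 0
sqrt(-262109 + E(-206, 506)) = sqrt(-262109 + 0) = sqrt(-262109) = I*sqrt(262109)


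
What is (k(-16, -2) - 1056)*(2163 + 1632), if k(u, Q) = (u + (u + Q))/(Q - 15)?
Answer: -3999930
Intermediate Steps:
k(u, Q) = (Q + 2*u)/(-15 + Q) (k(u, Q) = (u + (Q + u))/(-15 + Q) = (Q + 2*u)/(-15 + Q))
(k(-16, -2) - 1056)*(2163 + 1632) = ((-2 + 2*(-16))/(-15 - 2) - 1056)*(2163 + 1632) = ((-2 - 32)/(-17) - 1056)*3795 = (-1/17*(-34) - 1056)*3795 = (2 - 1056)*3795 = -1054*3795 = -3999930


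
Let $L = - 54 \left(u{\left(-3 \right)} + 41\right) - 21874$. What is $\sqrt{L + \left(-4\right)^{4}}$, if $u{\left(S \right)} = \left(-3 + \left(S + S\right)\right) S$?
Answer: $3 i \sqrt{2810} \approx 159.03 i$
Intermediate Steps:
$u{\left(S \right)} = S \left(-3 + 2 S\right)$ ($u{\left(S \right)} = \left(-3 + 2 S\right) S = S \left(-3 + 2 S\right)$)
$L = -25546$ ($L = - 54 \left(- 3 \left(-3 + 2 \left(-3\right)\right) + 41\right) - 21874 = - 54 \left(- 3 \left(-3 - 6\right) + 41\right) - 21874 = - 54 \left(\left(-3\right) \left(-9\right) + 41\right) - 21874 = - 54 \left(27 + 41\right) - 21874 = \left(-54\right) 68 - 21874 = -3672 - 21874 = -25546$)
$\sqrt{L + \left(-4\right)^{4}} = \sqrt{-25546 + \left(-4\right)^{4}} = \sqrt{-25546 + 256} = \sqrt{-25290} = 3 i \sqrt{2810}$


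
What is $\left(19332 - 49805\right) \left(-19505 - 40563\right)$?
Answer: $1830452164$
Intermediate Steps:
$\left(19332 - 49805\right) \left(-19505 - 40563\right) = \left(-30473\right) \left(-60068\right) = 1830452164$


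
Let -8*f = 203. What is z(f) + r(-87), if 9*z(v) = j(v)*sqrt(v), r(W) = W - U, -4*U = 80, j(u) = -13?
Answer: -67 - 13*I*sqrt(406)/36 ≈ -67.0 - 7.2762*I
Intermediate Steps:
f = -203/8 (f = -1/8*203 = -203/8 ≈ -25.375)
U = -20 (U = -1/4*80 = -20)
r(W) = 20 + W (r(W) = W - 1*(-20) = W + 20 = 20 + W)
z(v) = -13*sqrt(v)/9 (z(v) = (-13*sqrt(v))/9 = -13*sqrt(v)/9)
z(f) + r(-87) = -13*I*sqrt(406)/36 + (20 - 87) = -13*I*sqrt(406)/36 - 67 = -67 - 13*I*sqrt(406)/36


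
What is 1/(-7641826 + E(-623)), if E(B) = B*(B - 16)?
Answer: -1/7243729 ≈ -1.3805e-7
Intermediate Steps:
E(B) = B*(-16 + B)
1/(-7641826 + E(-623)) = 1/(-7641826 - 623*(-16 - 623)) = 1/(-7641826 - 623*(-639)) = 1/(-7641826 + 398097) = 1/(-7243729) = -1/7243729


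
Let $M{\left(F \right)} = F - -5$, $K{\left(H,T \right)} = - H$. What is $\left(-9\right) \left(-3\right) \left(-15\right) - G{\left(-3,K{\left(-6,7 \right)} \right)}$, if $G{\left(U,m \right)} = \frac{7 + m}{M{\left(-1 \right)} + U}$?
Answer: $-418$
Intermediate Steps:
$M{\left(F \right)} = 5 + F$ ($M{\left(F \right)} = F + 5 = 5 + F$)
$G{\left(U,m \right)} = \frac{7 + m}{4 + U}$ ($G{\left(U,m \right)} = \frac{7 + m}{\left(5 - 1\right) + U} = \frac{7 + m}{4 + U}$)
$\left(-9\right) \left(-3\right) \left(-15\right) - G{\left(-3,K{\left(-6,7 \right)} \right)} = \left(-9\right) \left(-3\right) \left(-15\right) - \frac{7 - -6}{4 - 3} = 27 \left(-15\right) - \frac{7 + 6}{1} = -405 - 1 \cdot 13 = -405 - 13 = -418$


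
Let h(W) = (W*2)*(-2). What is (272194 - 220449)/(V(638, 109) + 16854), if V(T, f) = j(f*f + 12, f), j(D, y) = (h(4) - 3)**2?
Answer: 10349/3443 ≈ 3.0058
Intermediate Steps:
h(W) = -4*W (h(W) = (2*W)*(-2) = -4*W)
j(D, y) = 361 (j(D, y) = (-4*4 - 3)**2 = (-16 - 3)**2 = (-19)**2 = 361)
V(T, f) = 361
(272194 - 220449)/(V(638, 109) + 16854) = (272194 - 220449)/(361 + 16854) = 51745/17215 = 51745*(1/17215) = 10349/3443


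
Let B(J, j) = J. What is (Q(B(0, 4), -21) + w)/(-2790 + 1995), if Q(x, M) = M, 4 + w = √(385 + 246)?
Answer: 5/159 - √631/795 ≈ -0.00015058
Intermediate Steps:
w = -4 + √631 (w = -4 + √(385 + 246) = -4 + √631 ≈ 21.120)
(Q(B(0, 4), -21) + w)/(-2790 + 1995) = (-21 + (-4 + √631))/(-2790 + 1995) = (-25 + √631)/(-795) = (-25 + √631)*(-1/795) = 5/159 - √631/795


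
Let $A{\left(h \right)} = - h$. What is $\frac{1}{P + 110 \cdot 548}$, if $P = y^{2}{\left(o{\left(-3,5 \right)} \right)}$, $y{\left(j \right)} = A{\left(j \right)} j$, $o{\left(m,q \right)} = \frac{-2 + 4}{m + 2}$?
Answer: $\frac{1}{60296} \approx 1.6585 \cdot 10^{-5}$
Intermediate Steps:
$o{\left(m,q \right)} = \frac{2}{2 + m}$
$y{\left(j \right)} = - j^{2}$ ($y{\left(j \right)} = - j j = - j^{2}$)
$P = 16$ ($P = \left(- \left(\frac{2}{2 - 3}\right)^{2}\right)^{2} = \left(- \left(\frac{2}{-1}\right)^{2}\right)^{2} = \left(- \left(2 \left(-1\right)\right)^{2}\right)^{2} = \left(- \left(-2\right)^{2}\right)^{2} = \left(\left(-1\right) 4\right)^{2} = \left(-4\right)^{2} = 16$)
$\frac{1}{P + 110 \cdot 548} = \frac{1}{16 + 110 \cdot 548} = \frac{1}{16 + 60280} = \frac{1}{60296}$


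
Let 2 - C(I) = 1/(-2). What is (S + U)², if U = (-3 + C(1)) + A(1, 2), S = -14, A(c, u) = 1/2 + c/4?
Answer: 3025/16 ≈ 189.06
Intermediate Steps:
A(c, u) = ½ + c/4 (A(c, u) = 1*(½) + c*(¼) = ½ + c/4)
C(I) = 5/2 (C(I) = 2 - 1/(-2) = 2 - (-1)/2 = 2 - 1*(-½) = 2 + ½ = 5/2)
U = ¼ (U = (-3 + 5/2) + (½ + (¼)*1) = -½ + (½ + ¼) = -½ + ¾ = ¼ ≈ 0.25000)
(S + U)² = (-14 + ¼)² = (-55/4)² = 3025/16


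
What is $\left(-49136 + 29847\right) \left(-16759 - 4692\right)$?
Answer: $413768339$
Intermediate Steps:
$\left(-49136 + 29847\right) \left(-16759 - 4692\right) = - 19289 \left(-16759 - 4692\right) = \left(-19289\right) \left(-21451\right) = 413768339$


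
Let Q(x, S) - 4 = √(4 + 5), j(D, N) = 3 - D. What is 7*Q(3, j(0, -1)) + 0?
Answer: 49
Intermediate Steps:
Q(x, S) = 7 (Q(x, S) = 4 + √(4 + 5) = 4 + √9 = 4 + 3 = 7)
7*Q(3, j(0, -1)) + 0 = 7*7 + 0 = 49 + 0 = 49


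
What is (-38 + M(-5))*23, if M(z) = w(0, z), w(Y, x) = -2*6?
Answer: -1150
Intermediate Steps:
w(Y, x) = -12
M(z) = -12
(-38 + M(-5))*23 = (-38 - 12)*23 = -50*23 = -1150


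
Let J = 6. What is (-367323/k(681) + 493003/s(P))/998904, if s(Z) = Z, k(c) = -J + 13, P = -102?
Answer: -40917967/713217456 ≈ -0.057371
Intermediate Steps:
k(c) = 7 (k(c) = -1*6 + 13 = -6 + 13 = 7)
(-367323/k(681) + 493003/s(P))/998904 = (-367323/7 + 493003/(-102))/998904 = (-367323*1/7 + 493003*(-1/102))*(1/998904) = (-367323/7 - 493003/102)*(1/998904) = -40917967/714*1/998904 = -40917967/713217456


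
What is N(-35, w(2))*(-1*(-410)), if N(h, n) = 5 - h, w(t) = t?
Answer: 16400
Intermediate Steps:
N(-35, w(2))*(-1*(-410)) = (5 - 1*(-35))*(-1*(-410)) = (5 + 35)*410 = 40*410 = 16400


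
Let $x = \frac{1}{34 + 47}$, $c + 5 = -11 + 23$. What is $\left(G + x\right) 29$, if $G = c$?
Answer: $\frac{16472}{81} \approx 203.36$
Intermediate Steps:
$c = 7$ ($c = -5 + \left(-11 + 23\right) = -5 + 12 = 7$)
$G = 7$
$x = \frac{1}{81} \approx 0.012346$
$\left(G + x\right) 29 = \left(7 + \frac{1}{81}\right) 29 = \frac{568}{81} \cdot 29 = \frac{16472}{81}$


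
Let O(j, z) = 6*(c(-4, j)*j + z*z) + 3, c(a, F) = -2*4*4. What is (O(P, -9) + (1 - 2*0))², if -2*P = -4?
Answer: 11236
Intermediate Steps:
P = 2 (P = -½*(-4) = 2)
c(a, F) = -32 (c(a, F) = -8*4 = -32)
O(j, z) = 3 - 192*j + 6*z² (O(j, z) = 6*(-32*j + z*z) + 3 = 6*(-32*j + z²) + 3 = 6*(z² - 32*j) + 3 = (-192*j + 6*z²) + 3 = 3 - 192*j + 6*z²)
(O(P, -9) + (1 - 2*0))² = ((3 - 192*2 + 6*(-9)²) + (1 - 2*0))² = ((3 - 384 + 6*81) + (1 + 0))² = ((3 - 384 + 486) + 1)² = (105 + 1)² = 106² = 11236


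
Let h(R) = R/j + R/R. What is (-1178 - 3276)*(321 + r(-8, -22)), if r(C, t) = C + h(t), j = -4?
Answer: -1423053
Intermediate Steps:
h(R) = 1 - R/4 (h(R) = R/(-4) + R/R = R*(-¼) + 1 = -R/4 + 1 = 1 - R/4)
r(C, t) = 1 + C - t/4 (r(C, t) = C + (1 - t/4) = 1 + C - t/4)
(-1178 - 3276)*(321 + r(-8, -22)) = (-1178 - 3276)*(321 + (1 - 8 - ¼*(-22))) = -4454*(321 + (1 - 8 + 11/2)) = -4454*(321 - 3/2) = -4454*639/2 = -1423053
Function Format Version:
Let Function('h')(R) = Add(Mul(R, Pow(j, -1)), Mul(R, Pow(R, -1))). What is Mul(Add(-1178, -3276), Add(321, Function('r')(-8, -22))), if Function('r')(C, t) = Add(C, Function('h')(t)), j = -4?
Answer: -1423053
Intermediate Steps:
Function('h')(R) = Add(1, Mul(Rational(-1, 4), R)) (Function('h')(R) = Add(Mul(R, Pow(-4, -1)), Mul(R, Pow(R, -1))) = Add(Mul(R, Rational(-1, 4)), 1) = Add(Mul(Rational(-1, 4), R), 1) = Add(1, Mul(Rational(-1, 4), R)))
Function('r')(C, t) = Add(1, C, Mul(Rational(-1, 4), t)) (Function('r')(C, t) = Add(C, Add(1, Mul(Rational(-1, 4), t))) = Add(1, C, Mul(Rational(-1, 4), t)))
Mul(Add(-1178, -3276), Add(321, Function('r')(-8, -22))) = Mul(Add(-1178, -3276), Add(321, Add(1, -8, Mul(Rational(-1, 4), -22)))) = Mul(-4454, Add(321, Add(1, -8, Rational(11, 2)))) = Mul(-4454, Add(321, Rational(-3, 2))) = Mul(-4454, Rational(639, 2)) = -1423053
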